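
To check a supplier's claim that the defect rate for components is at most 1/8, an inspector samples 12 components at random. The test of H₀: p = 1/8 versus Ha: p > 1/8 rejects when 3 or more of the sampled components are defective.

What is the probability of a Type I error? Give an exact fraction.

12506902185/68719476736

Under H₀, K ~ Binomial(12, 1/8); the Type I error rate is P(K ≥ 3).
Via the complement, α = 1 − Σ_{j=0}^{2} C(12,j)(1/8)^j(7/8)^{12-j} = 12506902185/68719476736.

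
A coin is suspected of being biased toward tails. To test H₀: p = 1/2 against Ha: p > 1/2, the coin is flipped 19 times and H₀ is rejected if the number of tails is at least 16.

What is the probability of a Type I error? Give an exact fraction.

145/65536

α = P(reject H₀ | H₀ true) = P(Y ≥ 16 | p = 1/2), with Y ~ Binomial(19, 1/2).
Summing the upper tail: (969 + 171 + 19 + 1) / 2^19 = 1160/524288 = 145/65536.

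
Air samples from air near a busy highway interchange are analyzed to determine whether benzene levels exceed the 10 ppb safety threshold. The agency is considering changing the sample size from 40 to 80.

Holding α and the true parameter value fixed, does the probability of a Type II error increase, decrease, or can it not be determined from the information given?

A larger sample reduces the standard error, pulling the sampling distribution under Ha further from the non-rejection region.

It decreases.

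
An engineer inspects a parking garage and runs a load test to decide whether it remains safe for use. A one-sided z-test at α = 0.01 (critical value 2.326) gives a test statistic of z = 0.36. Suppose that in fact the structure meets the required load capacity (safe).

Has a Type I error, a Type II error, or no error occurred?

No error — this is a correct decision.

The conventional null hypothesis is that the structure meets the required load capacity (safe).
Since z = 0.36 ≤ z* = 2.326, H₀ is not rejected.
H₀ is true (actually the structure meets the required load capacity (safe)).
The decision matches the true state — no error.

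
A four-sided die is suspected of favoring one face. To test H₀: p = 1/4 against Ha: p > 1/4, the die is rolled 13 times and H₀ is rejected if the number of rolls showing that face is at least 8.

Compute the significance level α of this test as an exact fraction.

23695/4194304

The Type I error probability is α = P(X ≥ 8) computed under H₀, where X ~ Binomial(13, 1/4).
Summing C(13,j)(1/4)^j(3/4)^{13−j} for j = 8,…,13 gives 23695/4194304.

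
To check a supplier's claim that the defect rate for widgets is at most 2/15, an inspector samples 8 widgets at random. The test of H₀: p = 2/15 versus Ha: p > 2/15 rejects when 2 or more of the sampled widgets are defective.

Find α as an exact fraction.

743183632/2562890625

α = P(reject H₀ | H₀ true) = P(Y ≥ 2 | p = 2/15), Y ~ Binomial(8, 2/15).
Computing the lower-tail complement: 1 − 1819706993/2562890625 = 743183632/2562890625.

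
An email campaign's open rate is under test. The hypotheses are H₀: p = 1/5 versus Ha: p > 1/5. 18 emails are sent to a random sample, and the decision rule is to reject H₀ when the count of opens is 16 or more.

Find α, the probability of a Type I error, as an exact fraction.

2521/3814697265625

The Type I error probability is α = P(K ≥ 16) computed under H₀, where K ~ Binomial(18, 1/5).
Adding the binomial terms for j = 16 through 18 with p = 1/5 yields 2521/3814697265625.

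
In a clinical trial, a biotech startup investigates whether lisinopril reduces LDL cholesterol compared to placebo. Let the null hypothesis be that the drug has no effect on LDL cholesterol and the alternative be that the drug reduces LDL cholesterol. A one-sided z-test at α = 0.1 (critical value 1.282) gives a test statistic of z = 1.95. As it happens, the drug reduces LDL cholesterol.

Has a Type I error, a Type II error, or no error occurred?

No error — this is a correct decision.

Since z = 1.95 > z* = 1.282, H₀ is rejected.
H₀ is false (actually the drug reduces LDL cholesterol).
The decision matches the true state — no error.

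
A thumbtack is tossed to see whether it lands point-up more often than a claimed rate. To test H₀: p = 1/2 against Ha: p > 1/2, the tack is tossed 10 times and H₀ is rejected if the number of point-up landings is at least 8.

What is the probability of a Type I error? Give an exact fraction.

The Type I error probability is α = P(K ≥ 8) computed under H₀, where K ~ Binomial(10, 1/2).
That's C(10,8) + C(10,9) + C(10,10) over 2^10, i.e. (45 + 10 + 1)/1024 = 56/1024 = 7/128.

7/128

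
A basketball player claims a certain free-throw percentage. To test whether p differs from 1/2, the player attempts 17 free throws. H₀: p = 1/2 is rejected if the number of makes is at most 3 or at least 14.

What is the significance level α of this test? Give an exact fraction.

Under H₀, S ~ Binomial(17, 1/2); α is the probability of landing in either tail, P(S ≤ 3) + P(S ≥ 14).
Each tail has probability (1 + 17 + 136 + 680)/131072; doubling gives α = 1668/131072 = 417/32768.

417/32768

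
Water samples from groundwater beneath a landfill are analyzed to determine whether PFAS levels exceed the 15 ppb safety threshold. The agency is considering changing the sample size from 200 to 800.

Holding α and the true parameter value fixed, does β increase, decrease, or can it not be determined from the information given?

It decreases.

Increasing n separates the H₀ and Ha sampling distributions, so under Ha fewer outcomes land in the acceptance region.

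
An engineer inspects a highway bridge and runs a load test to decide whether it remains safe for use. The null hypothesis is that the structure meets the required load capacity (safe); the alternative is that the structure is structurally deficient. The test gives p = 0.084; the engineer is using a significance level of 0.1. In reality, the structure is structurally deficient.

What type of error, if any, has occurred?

No error (correct decision).

Since p = 0.084 < α = 0.1, H₀ is rejected.
H₀ is false (actually the structure is structurally deficient).
The decision matches the true state — no error.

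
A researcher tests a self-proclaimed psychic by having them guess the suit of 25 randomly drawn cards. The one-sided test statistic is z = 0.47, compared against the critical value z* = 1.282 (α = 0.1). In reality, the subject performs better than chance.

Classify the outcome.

The conventional null hypothesis is that the subject is guessing at random (p = 1/4).
Since z = 0.47 ≤ z* = 1.282, H₀ is not rejected.
H₀ is false (actually the subject performs better than chance).
Failing to reject a false H₀ is a Type II error.

Type II error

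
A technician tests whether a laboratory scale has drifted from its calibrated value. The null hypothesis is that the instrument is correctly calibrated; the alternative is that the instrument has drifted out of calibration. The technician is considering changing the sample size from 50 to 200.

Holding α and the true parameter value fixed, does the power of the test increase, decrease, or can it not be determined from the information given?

It increases.

A larger sample reduces the standard error, pulling the sampling distribution under Ha further from the non-rejection region.
Since power = 1 − β and β decreases, power increases.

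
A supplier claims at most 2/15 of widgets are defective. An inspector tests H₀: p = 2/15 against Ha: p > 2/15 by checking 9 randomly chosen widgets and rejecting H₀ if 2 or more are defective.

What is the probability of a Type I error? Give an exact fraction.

α = P(reject H₀ | H₀ true) = P(Y ≥ 2 | p = 2/15), Y ~ Binomial(9, 2/15).
Via the complement, α = 1 − Σ_{j=0}^{1} C(9,j)(2/15)^j(13/15)^{9-j} = 13155707024/38443359375.

13155707024/38443359375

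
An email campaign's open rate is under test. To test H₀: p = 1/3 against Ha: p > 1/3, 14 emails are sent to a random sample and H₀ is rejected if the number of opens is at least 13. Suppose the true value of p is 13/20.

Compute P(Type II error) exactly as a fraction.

A Type II error is failing to reject when Ha holds: with p = 13/20, β = P(X ≤ 12).
Equivalently, β = 1 − P(X ≥ 13) = 1604780863168259917/1638400000000000000.

1604780863168259917/1638400000000000000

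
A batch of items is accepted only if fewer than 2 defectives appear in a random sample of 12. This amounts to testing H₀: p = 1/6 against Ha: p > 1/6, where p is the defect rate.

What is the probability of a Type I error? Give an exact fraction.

Under H₀, X ~ Binomial(12, 1/6); the Type I error rate is P(X ≥ 2).
α = 1 − P(X ≤ 1) = 1 − 830078125/2176782336 = 1346704211/2176782336.

1346704211/2176782336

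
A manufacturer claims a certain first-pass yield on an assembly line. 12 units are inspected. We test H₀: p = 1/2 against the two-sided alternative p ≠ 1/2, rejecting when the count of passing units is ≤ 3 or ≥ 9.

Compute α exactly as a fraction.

α = P(Y ≤ 3 or Y ≥ 9 | p = 1/2), Y ~ Binomial(12, 1/2).
By symmetry, α = 2·P(Y ≤ 3) = 2·(1 + 12 + 66 + 220)/4096 = 598/4096 = 299/2048.

299/2048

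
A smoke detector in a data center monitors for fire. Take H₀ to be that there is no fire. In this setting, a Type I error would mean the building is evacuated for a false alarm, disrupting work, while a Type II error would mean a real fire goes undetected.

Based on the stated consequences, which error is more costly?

The Type II consequence (a real fire goes undetected) is more severe than the Type I consequence (the building is evacuated for a false alarm, disrupting work).

Type II error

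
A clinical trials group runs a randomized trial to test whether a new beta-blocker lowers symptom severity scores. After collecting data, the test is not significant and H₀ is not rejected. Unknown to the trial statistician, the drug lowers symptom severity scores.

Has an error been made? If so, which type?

Type II error

The conventional null hypothesis here is that the drug has no effect on symptom severity scores.
H₀ was not rejected, but H₀ is actually false.
Failing to reject a false null hypothesis is a Type II error (false negative).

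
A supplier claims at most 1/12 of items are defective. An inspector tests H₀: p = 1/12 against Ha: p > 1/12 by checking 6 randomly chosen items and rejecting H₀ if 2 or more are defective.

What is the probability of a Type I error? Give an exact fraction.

The significance level is the probability, assuming p = 1/12, of seeing 2 or more defectives in 6 draws.
Computing the lower-tail complement: 1 − 2737867/2985984 = 248117/2985984.

248117/2985984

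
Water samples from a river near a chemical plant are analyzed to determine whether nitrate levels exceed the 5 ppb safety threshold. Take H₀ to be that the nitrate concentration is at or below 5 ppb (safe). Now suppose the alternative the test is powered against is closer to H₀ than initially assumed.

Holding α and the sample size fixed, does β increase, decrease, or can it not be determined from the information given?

It increases.

A smaller departure from H₀ means the test statistic under Ha is distributed closer to where it would be under H₀; rejection becomes less likely.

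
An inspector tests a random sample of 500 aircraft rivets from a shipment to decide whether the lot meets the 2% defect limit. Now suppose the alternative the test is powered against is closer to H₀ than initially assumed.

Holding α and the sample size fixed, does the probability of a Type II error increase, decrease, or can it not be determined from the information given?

A smaller true effect puts the Ha sampling distribution closer to H₀, so more of it falls in the non-rejection region.

It increases.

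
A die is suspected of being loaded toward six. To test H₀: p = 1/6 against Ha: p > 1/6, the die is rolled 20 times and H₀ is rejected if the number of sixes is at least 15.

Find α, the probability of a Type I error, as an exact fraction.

The Type I error probability is α = P(K ≥ 15) computed under H₀, where K ~ Binomial(20, 1/6).
Adding the binomial terms for j = 15 through 20 with p = 1/6 yields 1434041/101559956668416.

1434041/101559956668416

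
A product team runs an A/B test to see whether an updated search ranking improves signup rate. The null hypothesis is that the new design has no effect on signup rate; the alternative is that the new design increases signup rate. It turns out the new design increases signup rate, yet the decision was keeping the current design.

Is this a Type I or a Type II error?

Type II error

'Keeping the current design' corresponds to failing to reject H₀.
H₀ was not rejected but H₀ is false — a Type II error (false negative).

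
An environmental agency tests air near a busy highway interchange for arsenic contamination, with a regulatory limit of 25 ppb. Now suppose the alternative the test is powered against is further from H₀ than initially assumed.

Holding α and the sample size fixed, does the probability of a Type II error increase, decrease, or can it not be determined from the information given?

It decreases.

The further the true parameter sits from the null value, the more of the Ha sampling distribution falls in the rejection region.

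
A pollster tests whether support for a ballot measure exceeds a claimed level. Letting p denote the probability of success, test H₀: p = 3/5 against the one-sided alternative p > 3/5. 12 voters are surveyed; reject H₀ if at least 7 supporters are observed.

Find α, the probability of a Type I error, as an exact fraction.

162404433/244140625

The Type I error probability is α = P(K ≥ 7) computed under H₀, where K ~ Binomial(12, 3/5).
Adding the binomial terms for j = 7 through 12 with p = 3/5 yields 162404433/244140625.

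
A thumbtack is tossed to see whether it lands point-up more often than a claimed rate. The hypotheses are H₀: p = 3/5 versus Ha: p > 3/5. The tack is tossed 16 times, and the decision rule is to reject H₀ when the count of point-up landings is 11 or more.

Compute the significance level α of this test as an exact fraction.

50177064897/152587890625

The Type I error probability is α = P(K ≥ 11) computed under H₀, where K ~ Binomial(16, 3/5).
P(K ≥ 11) = Σ_{j=11}^{16} C(16,j)·(3/5)^j·(2/5)^{16-j} = 50177064897/152587890625.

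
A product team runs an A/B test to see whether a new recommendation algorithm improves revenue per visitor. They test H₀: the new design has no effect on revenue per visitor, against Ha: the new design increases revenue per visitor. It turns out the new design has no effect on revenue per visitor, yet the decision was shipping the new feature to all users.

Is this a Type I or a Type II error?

'Shipping the new feature to all users' corresponds to rejecting H₀.
H₀ was rejected but H₀ is true — a Type I error (false positive).

Type I error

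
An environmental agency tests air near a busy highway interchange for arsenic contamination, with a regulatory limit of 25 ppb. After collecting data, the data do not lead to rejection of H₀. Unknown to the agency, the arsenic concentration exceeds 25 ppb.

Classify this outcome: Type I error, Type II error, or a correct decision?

Type II error

The conventional null hypothesis here is that the arsenic concentration is at or below 25 ppb (safe).
H₀ was not rejected, but H₀ is actually false.
Failing to reject a false null hypothesis is a Type II error (false negative).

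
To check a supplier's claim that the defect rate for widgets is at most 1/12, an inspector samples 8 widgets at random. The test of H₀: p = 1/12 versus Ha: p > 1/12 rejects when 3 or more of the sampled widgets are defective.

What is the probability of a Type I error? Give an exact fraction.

The significance level is the probability, assuming p = 1/12, of seeing 3 or more defectives in 8 draws.
α = 1 − P(S ≤ 2) = 1 − 139953319/143327232 = 3373913/143327232.

3373913/143327232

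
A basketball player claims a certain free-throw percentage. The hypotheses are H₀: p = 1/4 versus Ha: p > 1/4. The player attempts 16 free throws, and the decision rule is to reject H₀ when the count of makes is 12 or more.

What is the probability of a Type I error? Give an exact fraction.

Under H₀, K ~ Binomial(16, 1/4), and α = P(K ≥ 12).
Adding the binomial terms for j = 12 through 16 with p = 1/4 yields 163669/4294967296.

163669/4294967296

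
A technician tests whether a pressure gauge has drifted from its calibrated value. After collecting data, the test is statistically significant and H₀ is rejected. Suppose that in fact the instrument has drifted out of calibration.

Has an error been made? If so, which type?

The conventional null hypothesis here is that the instrument is correctly calibrated.
The test rejected a false H₀ — the decision matches the true state.

No error — this is a correct decision.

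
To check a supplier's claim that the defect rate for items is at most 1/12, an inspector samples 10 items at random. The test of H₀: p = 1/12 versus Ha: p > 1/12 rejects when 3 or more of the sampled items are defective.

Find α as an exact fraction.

229526089/5159780352

Under H₀, X ~ Binomial(10, 1/12); the Type I error rate is P(X ≥ 3).
Computing the lower-tail complement: 1 − 4930254263/5159780352 = 229526089/5159780352.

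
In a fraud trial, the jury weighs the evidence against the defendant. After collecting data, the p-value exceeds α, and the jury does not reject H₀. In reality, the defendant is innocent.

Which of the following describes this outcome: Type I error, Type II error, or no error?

The conventional null hypothesis here is that the defendant is innocent.
The test retained a true H₀ — the decision matches the true state.

Neither — the decision is correct.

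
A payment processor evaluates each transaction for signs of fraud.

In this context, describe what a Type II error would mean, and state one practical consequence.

A Type II error would mean concluding that the transaction is legitimate (or at least failing to establish that the transaction is fraudulent) when in fact the transaction is fraudulent. Consequence: a fraudulent charge goes through and the bank absorbs the loss.

With the conventional null hypothesis that the transaction is legitimate:
A Type II error is failing to reject H₀ when H₀ is false.
Here that means approving the transaction when actually the transaction is fraudulent.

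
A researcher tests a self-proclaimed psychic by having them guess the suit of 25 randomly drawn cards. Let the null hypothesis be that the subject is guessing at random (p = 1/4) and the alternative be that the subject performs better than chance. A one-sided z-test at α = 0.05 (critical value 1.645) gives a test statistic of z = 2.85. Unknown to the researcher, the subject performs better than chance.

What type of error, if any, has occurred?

Since z = 2.85 > z* = 1.645, H₀ is rejected.
H₀ is false (actually the subject performs better than chance).
The decision matches the true state — no error.

Neither — the decision is correct.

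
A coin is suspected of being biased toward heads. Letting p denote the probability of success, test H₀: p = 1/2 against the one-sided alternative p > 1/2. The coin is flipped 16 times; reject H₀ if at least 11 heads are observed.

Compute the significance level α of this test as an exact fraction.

6885/65536

The Type I error probability is α = P(Y ≥ 11) computed under H₀, where Y ~ Binomial(16, 1/2).
P(Y ≥ 11) = [C(16,11) + C(16,12) + C(16,13) + C(16,14) + C(16,15) + C(16,16)] / 2^16 = (4368 + 1820 + 560 + 120 + 16 + 1) / 65536 = 6885/65536.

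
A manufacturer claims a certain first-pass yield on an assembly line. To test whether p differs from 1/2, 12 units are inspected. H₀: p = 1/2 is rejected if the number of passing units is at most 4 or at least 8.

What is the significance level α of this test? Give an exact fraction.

397/1024

The significance level is the null-hypothesis probability of the rejection region {≤4} ∪ {≥8}.
By symmetry, α = 2·P(X ≤ 4) = 2·(1 + 12 + 66 + 220 + 495)/4096 = 1588/4096 = 397/1024.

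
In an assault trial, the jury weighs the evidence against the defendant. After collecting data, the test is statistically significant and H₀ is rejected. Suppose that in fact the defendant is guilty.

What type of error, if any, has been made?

Neither — the decision is correct.

The conventional null hypothesis here is that the defendant is innocent.
The test rejected a false H₀ — the decision matches the true state.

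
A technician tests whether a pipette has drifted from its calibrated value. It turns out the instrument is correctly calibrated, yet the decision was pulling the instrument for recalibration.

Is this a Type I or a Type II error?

Type I error

The null hypothesis here is that the instrument is correctly calibrated.
'Pulling the instrument for recalibration' corresponds to rejecting H₀.
H₀ was rejected but H₀ is true — a Type I error (false positive).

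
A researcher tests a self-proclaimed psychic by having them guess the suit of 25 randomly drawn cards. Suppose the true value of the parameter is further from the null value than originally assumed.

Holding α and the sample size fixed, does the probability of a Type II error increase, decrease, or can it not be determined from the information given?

The further the true parameter sits from the null value, the more of the Ha sampling distribution falls in the rejection region.

It decreases.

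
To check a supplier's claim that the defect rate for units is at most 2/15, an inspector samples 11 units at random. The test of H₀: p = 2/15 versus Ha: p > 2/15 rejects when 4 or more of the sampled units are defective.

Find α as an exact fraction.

27663615392/576650390625

α = P(reject H₀ | H₀ true) = P(S ≥ 4 | p = 2/15), S ~ Binomial(11, 2/15).
Computing the lower-tail complement: 1 − 548986775233/576650390625 = 27663615392/576650390625.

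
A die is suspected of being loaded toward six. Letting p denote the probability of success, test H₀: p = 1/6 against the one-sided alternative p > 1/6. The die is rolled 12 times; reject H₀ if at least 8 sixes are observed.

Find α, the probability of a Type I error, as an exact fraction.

Under H₀, K ~ Binomial(12, 1/6), and α = P(K ≥ 8).
P(K ≥ 8) = Σ_{j=8}^{12} C(12,j)·(1/6)^j·(5/6)^{12-j} = 56431/362797056.

56431/362797056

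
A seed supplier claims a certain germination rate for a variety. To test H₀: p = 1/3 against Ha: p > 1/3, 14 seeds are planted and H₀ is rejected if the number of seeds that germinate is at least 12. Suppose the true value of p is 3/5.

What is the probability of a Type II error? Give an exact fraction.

5860647088/6103515625

Under the alternative p = 3/5, K ~ Binomial(14, 3/5); β is the probability the test does not reject, P(K < 12).
Equivalently, β = 1 − P(K ≥ 12) = 5860647088/6103515625.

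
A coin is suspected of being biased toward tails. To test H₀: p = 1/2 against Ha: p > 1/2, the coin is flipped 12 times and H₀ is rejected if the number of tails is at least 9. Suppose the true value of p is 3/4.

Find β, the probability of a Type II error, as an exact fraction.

Under the alternative p = 3/4, Y ~ Binomial(12, 3/4); β is the probability the test does not reject, P(Y < 9).
Summing C(12,j)·(3/4)^j·(1/4)^{12-j} for j = 0..8 gives 5892517/16777216.

5892517/16777216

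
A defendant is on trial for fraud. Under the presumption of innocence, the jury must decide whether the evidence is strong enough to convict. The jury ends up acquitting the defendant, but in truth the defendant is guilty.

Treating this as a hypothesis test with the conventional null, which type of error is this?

Type II error

The null hypothesis here is that the defendant is innocent.
'Acquitting the defendant' corresponds to failing to reject H₀.
H₀ was not rejected but H₀ is false — a Type II error (false negative).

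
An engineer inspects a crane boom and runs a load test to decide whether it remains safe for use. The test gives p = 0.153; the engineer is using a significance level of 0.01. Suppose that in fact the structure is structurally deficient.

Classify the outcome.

The conventional null hypothesis is that the structure meets the required load capacity (safe).
Since p = 0.153 ≥ α = 0.01, H₀ is not rejected.
H₀ is false (actually the structure is structurally deficient).
Failing to reject a false H₀ is a Type II error.

Type II error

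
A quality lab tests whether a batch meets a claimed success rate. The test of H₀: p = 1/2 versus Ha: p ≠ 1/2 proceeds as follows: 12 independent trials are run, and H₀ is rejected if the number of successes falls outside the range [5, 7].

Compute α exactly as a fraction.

The significance level is the null-hypothesis probability of the rejection region {≤4} ∪ {≥8}.
The two tails are symmetric, so α = 2·(1 + 12 + 66 + 220 + 495)/2^12 = 1588/4096 = 397/1024.

397/1024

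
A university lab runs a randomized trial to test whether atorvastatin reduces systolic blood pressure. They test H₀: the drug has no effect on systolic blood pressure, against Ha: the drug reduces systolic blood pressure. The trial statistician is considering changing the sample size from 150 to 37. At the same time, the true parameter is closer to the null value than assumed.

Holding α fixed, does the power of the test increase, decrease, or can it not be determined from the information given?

A smaller sample increases the standard error, so the sampling distributions under H₀ and Ha overlap more. A smaller true effect puts the Ha sampling distribution closer to H₀, so more of it falls in the non-rejection region. Both changes push β in the same direction.
Since power = 1 − β and β increases, power decreases.

It decreases.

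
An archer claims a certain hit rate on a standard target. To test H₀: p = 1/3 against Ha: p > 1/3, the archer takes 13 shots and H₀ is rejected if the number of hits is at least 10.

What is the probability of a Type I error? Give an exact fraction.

α = P(reject H₀ | H₀ true) = P(S ≥ 10 | p = 1/3), with S ~ Binomial(13, 1/3).
Summing C(13,j)(1/3)^j(2/3)^{13−j} for j = 10,…,13 gives 2627/1594323.

2627/1594323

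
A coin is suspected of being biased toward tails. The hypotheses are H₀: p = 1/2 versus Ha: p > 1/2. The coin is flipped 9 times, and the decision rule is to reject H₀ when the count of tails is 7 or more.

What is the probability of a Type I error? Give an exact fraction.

23/256

α = P(reject H₀ | H₀ true) = P(K ≥ 7 | p = 1/2), with K ~ Binomial(9, 1/2).
Summing the upper tail: (36 + 9 + 1) / 2^9 = 46/512 = 23/256.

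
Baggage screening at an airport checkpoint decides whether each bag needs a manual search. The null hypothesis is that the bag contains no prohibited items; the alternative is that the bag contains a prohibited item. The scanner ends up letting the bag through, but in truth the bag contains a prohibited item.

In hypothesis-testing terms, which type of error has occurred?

Type II error

'Letting the bag through' corresponds to failing to reject H₀.
H₀ was not rejected but H₀ is false — a Type II error (false negative).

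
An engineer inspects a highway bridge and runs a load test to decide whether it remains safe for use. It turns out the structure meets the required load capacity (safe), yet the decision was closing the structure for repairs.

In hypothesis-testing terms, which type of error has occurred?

The null hypothesis here is that the structure meets the required load capacity (safe).
'Closing the structure for repairs' corresponds to rejecting H₀.
H₀ was rejected but H₀ is true — a Type I error (false positive).

Type I error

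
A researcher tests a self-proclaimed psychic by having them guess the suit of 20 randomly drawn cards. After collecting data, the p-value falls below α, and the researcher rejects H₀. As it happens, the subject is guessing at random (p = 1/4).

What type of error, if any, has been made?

The conventional null hypothesis here is that the subject is guessing at random (p = 1/4).
H₀ was rejected, but H₀ is actually true.
Rejecting a true null hypothesis is a Type I error (false positive).

Type I error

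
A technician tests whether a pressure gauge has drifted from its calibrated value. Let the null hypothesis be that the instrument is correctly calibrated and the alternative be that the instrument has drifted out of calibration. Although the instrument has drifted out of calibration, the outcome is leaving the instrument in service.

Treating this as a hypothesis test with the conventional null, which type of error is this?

Type II error

'Leaving the instrument in service' corresponds to failing to reject H₀.
H₀ was not rejected but H₀ is false — a Type II error (false negative).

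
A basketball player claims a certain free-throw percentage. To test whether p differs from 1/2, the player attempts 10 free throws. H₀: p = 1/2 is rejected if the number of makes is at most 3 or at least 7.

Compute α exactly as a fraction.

11/32

The significance level is the null-hypothesis probability of the rejection region {≤3} ∪ {≥7}.
By symmetry, α = 2·P(Y ≤ 3) = 2·(1 + 10 + 45 + 120)/1024 = 352/1024 = 11/32.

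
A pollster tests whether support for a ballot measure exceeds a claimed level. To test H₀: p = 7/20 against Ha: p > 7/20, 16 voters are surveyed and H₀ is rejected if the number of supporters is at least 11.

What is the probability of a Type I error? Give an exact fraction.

Under H₀, K ~ Binomial(16, 7/20), and α = P(K ≥ 11).
P(K ≥ 11) = Σ_{j=11}^{16} C(16,j)·(7/20)^j·(13/20)^{16-j} = 4060307786148717957/655360000000000000000.

4060307786148717957/655360000000000000000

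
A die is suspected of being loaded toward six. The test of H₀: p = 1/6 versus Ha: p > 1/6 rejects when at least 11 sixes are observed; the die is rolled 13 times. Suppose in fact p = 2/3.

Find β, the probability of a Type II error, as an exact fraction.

Under the alternative p = 2/3, Y ~ Binomial(13, 2/3); β is the probability the test does not reject, P(Y < 11).
Equivalently, β = 1 − P(Y ≥ 11) = 50857/59049.

50857/59049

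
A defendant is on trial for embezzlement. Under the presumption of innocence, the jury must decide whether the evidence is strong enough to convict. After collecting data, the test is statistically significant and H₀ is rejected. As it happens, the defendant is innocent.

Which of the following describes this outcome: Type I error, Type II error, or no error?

The conventional null hypothesis here is that the defendant is innocent.
H₀ was rejected, but H₀ is actually true.
Rejecting a true null hypothesis is a Type I error (false positive).

Type I error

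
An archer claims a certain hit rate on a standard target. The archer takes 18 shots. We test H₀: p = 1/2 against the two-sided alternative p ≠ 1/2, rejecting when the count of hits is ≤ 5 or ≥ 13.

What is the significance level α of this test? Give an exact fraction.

1577/16384

Under H₀, K ~ Binomial(18, 1/2); α is the probability of landing in either tail, P(K ≤ 5) + P(K ≥ 13).
Each tail has probability (1 + 18 + 153 + 816 + 3060 + 8568)/262144; doubling gives α = 25232/262144 = 1577/16384.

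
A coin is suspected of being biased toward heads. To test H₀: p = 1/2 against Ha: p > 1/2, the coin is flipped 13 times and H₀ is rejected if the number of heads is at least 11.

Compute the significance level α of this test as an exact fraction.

23/2048

The Type I error probability is α = P(Y ≥ 11) computed under H₀, where Y ~ Binomial(13, 1/2).
P(Y ≥ 11) = [C(13,11) + C(13,12) + C(13,13)] / 2^13 = (78 + 13 + 1) / 8192 = 92/8192 = 23/2048.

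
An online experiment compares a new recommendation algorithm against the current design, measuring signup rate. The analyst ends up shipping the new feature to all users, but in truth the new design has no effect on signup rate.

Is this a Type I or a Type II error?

Type I error

The null hypothesis here is that the new design has no effect on signup rate.
'Shipping the new feature to all users' corresponds to rejecting H₀.
H₀ was rejected but H₀ is true — a Type I error (false positive).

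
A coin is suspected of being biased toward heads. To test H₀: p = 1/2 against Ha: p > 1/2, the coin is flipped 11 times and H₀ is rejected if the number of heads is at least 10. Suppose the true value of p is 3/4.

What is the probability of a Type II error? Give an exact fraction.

β = P(fail to reject H₀ | Ha true) = P(S ≤ 9 | p = 3/4), S ~ Binomial(11, 3/4).
Adding the binomial probabilities P(S=0)+…+P(S=9) at p = 3/4 gives 1683809/2097152.

1683809/2097152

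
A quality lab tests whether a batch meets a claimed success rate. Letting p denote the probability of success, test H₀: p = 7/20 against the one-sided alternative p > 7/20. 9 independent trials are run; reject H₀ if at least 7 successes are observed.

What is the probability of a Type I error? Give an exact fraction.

715658867/64000000000

The Type I error probability is α = P(S ≥ 7) computed under H₀, where S ~ Binomial(9, 7/20).
Summing C(9,j)(7/20)^j(13/20)^{9−j} for j = 7,…,9 gives 715658867/64000000000.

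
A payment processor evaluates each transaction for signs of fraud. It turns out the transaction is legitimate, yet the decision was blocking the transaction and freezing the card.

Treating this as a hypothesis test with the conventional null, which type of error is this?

Type I error

The null hypothesis here is that the transaction is legitimate.
'Blocking the transaction and freezing the card' corresponds to rejecting H₀.
H₀ was rejected but H₀ is true — a Type I error (false positive).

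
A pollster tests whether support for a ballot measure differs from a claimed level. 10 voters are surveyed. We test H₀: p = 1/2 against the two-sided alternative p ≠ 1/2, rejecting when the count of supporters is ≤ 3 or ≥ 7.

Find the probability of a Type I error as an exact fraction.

11/32

The significance level is the null-hypothesis probability of the rejection region {≤3} ∪ {≥7}.
Each tail has probability (1 + 10 + 45 + 120)/1024; doubling gives α = 352/1024 = 11/32.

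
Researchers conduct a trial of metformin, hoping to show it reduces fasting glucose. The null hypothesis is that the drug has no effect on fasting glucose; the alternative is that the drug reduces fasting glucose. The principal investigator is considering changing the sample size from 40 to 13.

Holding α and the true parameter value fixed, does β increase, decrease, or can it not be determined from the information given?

It increases.

A smaller sample increases the standard error, so the sampling distributions under H₀ and Ha overlap more.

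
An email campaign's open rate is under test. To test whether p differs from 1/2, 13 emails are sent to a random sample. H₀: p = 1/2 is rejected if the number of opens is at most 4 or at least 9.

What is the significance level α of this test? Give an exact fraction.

1093/4096

The significance level is the null-hypothesis probability of the rejection region {≤4} ∪ {≥9}.
The two tails are symmetric, so α = 2·(1 + 13 + 78 + 286 + 715)/2^13 = 2186/8192 = 1093/4096.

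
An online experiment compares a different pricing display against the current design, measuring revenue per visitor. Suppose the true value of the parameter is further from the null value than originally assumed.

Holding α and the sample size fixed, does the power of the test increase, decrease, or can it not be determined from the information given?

A bigger departure from H₀ is easier for the test to detect, so it fails to reject less often.
Since power = 1 − β and β decreases, power increases.

It increases.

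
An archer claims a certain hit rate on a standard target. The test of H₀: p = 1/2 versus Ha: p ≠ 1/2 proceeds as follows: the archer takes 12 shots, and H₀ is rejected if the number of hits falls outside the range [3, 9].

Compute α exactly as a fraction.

79/2048

The significance level is the null-hypothesis probability of the rejection region {≤2} ∪ {≥10}.
By symmetry, α = 2·P(Y ≤ 2) = 2·(1 + 12 + 66)/4096 = 158/4096 = 79/2048.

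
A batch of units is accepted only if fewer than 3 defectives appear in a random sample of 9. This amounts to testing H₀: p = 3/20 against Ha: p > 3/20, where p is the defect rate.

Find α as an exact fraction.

Under H₀, X ~ Binomial(9, 3/20); the Type I error rate is P(X ≥ 3).
Via the complement, α = 1 − Σ_{j=0}^{2} C(9,j)(3/20)^j(17/20)^{9-j} = 4507308909/32000000000.

4507308909/32000000000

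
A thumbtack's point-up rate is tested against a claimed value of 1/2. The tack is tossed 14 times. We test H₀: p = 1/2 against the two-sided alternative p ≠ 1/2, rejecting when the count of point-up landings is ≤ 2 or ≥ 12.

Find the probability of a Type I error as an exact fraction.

53/4096

α = P(S ≤ 2 or S ≥ 12 | p = 1/2), S ~ Binomial(14, 1/2).
The two tails are symmetric, so α = 2·(1 + 14 + 91)/2^14 = 212/16384 = 53/4096.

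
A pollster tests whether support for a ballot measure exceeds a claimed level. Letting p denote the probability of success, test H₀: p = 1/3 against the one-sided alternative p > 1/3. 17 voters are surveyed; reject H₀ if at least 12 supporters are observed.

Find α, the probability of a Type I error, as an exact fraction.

80705/43046721

The Type I error probability is α = P(Y ≥ 12) computed under H₀, where Y ~ Binomial(17, 1/3).
P(Y ≥ 12) = Σ_{j=12}^{17} C(17,j)·(1/3)^j·(2/3)^{17-j} = 80705/43046721.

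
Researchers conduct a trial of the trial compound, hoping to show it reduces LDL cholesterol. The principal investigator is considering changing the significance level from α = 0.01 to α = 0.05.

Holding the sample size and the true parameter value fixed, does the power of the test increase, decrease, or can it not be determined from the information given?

Relaxing α lowers the evidence threshold; under Ha, outcomes that previously fell short now trigger rejection.
Since power = 1 − β and β decreases, power increases.

It increases.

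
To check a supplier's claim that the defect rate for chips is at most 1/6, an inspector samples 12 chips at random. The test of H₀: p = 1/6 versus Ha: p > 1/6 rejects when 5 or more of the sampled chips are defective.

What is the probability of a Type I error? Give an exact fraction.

13187681/362797056

Under H₀, K ~ Binomial(12, 1/6); the Type I error rate is P(K ≥ 5).
α = 1 − P(K ≤ 4) = 1 − 349609375/362797056 = 13187681/362797056.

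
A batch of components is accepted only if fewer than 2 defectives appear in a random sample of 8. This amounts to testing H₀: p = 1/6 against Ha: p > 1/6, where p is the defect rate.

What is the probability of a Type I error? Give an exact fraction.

Under H₀, Y ~ Binomial(8, 1/6); the Type I error rate is P(Y ≥ 2).
α = 1 − P(Y ≤ 1) = 1 − 1015625/1679616 = 663991/1679616.

663991/1679616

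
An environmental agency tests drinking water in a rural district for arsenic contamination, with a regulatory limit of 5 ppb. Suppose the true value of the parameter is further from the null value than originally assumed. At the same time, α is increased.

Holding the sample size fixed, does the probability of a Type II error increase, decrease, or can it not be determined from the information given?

It decreases.

The further the true parameter sits from the null value, the more of the Ha sampling distribution falls in the rejection region. A larger α widens the rejection region, so when the alternative is true more outcomes lead to rejection — failing to reject becomes less likely. Both changes push β in the same direction.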